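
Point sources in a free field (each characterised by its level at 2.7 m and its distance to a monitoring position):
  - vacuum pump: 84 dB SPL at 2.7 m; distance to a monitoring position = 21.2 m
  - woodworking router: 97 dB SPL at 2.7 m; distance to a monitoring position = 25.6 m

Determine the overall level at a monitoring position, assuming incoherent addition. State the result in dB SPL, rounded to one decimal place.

Propagate each source to the receiver with L = L_ref − 20·log₁₀(r/r_ref), then add intensities.
vacuum pump: 84 − 20·log₁₀(21.2/2.7) = 84 − 17.90 = 66.10 dB SPL.
woodworking router: 97 − 20·log₁₀(25.6/2.7) = 97 − 19.54 = 77.46 dB SPL.
Σ 10^(L/10) = 5.982e+07 → L_total = 10·log₁₀(5.982e+07) = 77.77 dB SPL.

77.8 dB SPL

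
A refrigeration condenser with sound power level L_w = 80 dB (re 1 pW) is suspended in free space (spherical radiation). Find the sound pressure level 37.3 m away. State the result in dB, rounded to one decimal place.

Free-field spherical radiation: L_p = L_w − 10·log₁₀(4π·r²), r = 37.3 m.
4π·r² = 1.748e+04 m², 10·log₁₀ of that is 42.426 dB.
L_p = 80 − 42.426 = 37.57 dB.

37.6 dB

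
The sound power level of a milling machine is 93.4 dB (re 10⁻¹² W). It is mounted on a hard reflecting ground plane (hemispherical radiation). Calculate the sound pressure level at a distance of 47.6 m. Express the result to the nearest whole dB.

52 dB

L_p = L_w − 10·log₁₀(2π·r²) with r = 47.6 m.
2π·r² = 1.424e+04 m², 10·log₁₀ of that is 41.534 dB.
L_p = 93.4 − 41.534 = 51.87 dB.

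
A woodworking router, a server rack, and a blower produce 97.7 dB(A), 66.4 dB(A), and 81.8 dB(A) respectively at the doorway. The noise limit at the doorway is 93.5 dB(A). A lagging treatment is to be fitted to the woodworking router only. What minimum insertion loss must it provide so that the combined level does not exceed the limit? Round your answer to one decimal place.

Everything except the woodworking router sums to 10^(66.4/10) + 10^(81.8/10) = 1.557e+08 in linear terms, 81.92 dB(A).
To meet 93.5 dB(A) overall, the treated woodworking router may contribute at most 10^(93.5/10) − 1.557e+08 = 2.083e+09, i.e. 93.19 dB(A).
So the woodworking router must be reduced from 97.7 to 93.19 dB(A): IL = 4.51 dB.

4.5 dB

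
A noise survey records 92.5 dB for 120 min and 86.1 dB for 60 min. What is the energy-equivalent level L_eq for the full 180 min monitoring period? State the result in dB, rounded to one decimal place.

91.2 dB

Weight each interval's intensity by its duration and average over T = 180 min:
Σ tᵢ·10^(Lᵢ/10) = 120·10^(92.5/10) + 60·10^(86.1/10) = 2.378e+11.
L_eq = 10·log₁₀(2.378e+11/180) = 91.21 dB.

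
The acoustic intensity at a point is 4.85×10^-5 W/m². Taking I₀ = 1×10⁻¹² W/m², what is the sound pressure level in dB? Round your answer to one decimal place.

76.9 dB

L = 10·log₁₀(I/I₀) = 10·log₁₀(4.85×10^-5/10⁻¹²) = 10·log₁₀(4.85×10^7).
L = 10·(0.6857 + 7) = 76.86 dB.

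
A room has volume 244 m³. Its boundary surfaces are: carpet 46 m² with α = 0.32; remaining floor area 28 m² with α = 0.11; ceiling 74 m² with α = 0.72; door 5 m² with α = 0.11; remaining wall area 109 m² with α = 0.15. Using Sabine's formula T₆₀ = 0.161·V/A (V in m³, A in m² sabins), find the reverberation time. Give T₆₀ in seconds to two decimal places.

0.45 s

A = Σ Sᵢαᵢ = 46·0.32 + 28·0.11 + 74·0.72 + 5·0.11 + 109·0.15 = 87.98 m².
T₆₀ = 0.161·V/A = 0.161·244/87.98 = 0.447 s.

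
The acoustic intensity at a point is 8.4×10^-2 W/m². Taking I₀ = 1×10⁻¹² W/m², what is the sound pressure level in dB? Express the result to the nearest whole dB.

I/I₀ = 8.4×10^-2/10⁻¹² = 8.4×10^10, and L = 10·log₁₀(I/I₀).
L = 10·(0.9243 + 10) = 109.24 dB.

109 dB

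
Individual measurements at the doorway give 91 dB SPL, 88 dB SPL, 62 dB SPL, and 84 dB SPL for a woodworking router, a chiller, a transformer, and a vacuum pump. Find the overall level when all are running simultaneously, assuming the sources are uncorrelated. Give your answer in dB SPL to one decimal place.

93.3 dB SPL

For uncorrelated sources the intensities add, so convert each level to linear form, sum, and take 10·log₁₀ of the total.
Σ 10^(L/10) = 10^(91/10) + 10^(88/10) + 10^(62/10) + 10^(84/10) = 2.143e+09.
L_total = 10·log₁₀(2.143e+09) = 93.31 dB SPL.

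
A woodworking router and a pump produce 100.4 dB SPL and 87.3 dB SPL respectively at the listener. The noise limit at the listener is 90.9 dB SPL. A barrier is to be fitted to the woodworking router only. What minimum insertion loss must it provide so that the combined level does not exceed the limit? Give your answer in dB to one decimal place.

Fixed contribution from the other source: Σ 10^(L/10) = 10^(87.3/10) = 5.370e+08 (87.30 dB SPL).
To meet 90.9 dB SPL overall, the treated woodworking router may contribute at most 10^(90.9/10) − 5.370e+08 = 6.932e+08, i.e. 88.41 dB SPL.
So the woodworking router must be reduced from 100.4 to 88.41 dB SPL: IL = 11.99 dB.

12.0 dB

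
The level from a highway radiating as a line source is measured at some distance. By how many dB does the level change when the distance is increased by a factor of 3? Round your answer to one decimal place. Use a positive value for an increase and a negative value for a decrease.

-4.8 dB

A line source loses 3 dB per doubling of distance; generally ΔL = −10·log₁₀(r₂/r₁).
ΔL = −10·log₁₀(3) = -4.77 dB.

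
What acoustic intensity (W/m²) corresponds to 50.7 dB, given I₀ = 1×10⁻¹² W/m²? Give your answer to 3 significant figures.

1.17e-07 W/m²

I = I₀·10^(L/10) = 10⁻¹² × 10^(50.7/10) = 10^(-6.930).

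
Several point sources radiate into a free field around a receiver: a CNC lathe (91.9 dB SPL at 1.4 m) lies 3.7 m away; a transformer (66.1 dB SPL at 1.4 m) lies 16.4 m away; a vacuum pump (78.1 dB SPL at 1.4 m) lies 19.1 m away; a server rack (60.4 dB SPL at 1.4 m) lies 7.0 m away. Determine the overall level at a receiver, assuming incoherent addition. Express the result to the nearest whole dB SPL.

83 dB SPL

Propagate each source to the receiver with L = L_ref − 20·log₁₀(r/r_ref), then add intensities.
CNC lathe: 91.9 − 20·log₁₀(3.7/1.4) = 91.9 − 8.44 = 83.46 dB SPL.
transformer: 66.1 − 20·log₁₀(16.4/1.4) = 66.1 − 21.37 = 44.73 dB SPL.
vacuum pump: 78.1 − 20·log₁₀(19.1/1.4) = 78.1 − 22.70 = 55.40 dB SPL.
server rack: 60.4 − 20·log₁₀(7.0/1.4) = 60.4 − 13.98 = 46.42 dB SPL.
Σ 10^(L/10) = 2.222e+08 → L_total = 10·log₁₀(2.222e+08) = 83.47 dB SPL.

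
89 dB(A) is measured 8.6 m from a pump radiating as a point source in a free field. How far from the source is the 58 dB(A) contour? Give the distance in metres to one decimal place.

Point-source spreading drops the level by 20·log₁₀(r₂/r₁); inverting, r₂/r₁ = 10^(ΔL/20).
r₂ = 8.6·10^((89−58)/20) = 8.6·10^(31.0/20) = 305.14 m.

305.1 m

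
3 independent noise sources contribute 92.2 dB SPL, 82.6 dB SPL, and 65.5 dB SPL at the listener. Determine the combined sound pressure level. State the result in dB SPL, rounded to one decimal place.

92.7 dB SPL

Incoherent sources combine by intensity addition: L_total = 10·log₁₀(Σ 10^(L_i/10)).
Σ 10^(L/10) = 10^(92.2/10) + 10^(82.6/10) + 10^(65.5/10) = 1.845e+09.
L_total = 10·log₁₀(1.845e+09) = 92.66 dB SPL.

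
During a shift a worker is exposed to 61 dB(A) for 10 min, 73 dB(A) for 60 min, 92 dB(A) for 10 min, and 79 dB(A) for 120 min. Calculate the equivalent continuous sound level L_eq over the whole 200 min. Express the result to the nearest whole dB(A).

The energy average is taken in the linear domain: L_eq = 10·log₁₀[(Σ tᵢ·10^(Lᵢ/10))/T], T = 200 min.
Σ tᵢ·10^(Lᵢ/10) = 10·10^(61/10) + 60·10^(73/10) + 10·10^(92/10) + 120·10^(79/10) = 2.659e+10.
L_eq = 10·log₁₀(2.659e+10/200) = 81.24 dB(A).

81 dB(A)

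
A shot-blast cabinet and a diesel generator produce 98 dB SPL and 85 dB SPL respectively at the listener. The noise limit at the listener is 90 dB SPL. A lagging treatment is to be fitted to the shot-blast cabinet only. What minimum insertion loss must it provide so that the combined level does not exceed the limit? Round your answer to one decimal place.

9.7 dB

Everything except the shot-blast cabinet sums to 10^(85/10) = 3.162e+08 in linear terms, 85.00 dB SPL.
To meet 90 dB SPL overall, the treated shot-blast cabinet may contribute at most 10^(90/10) − 3.162e+08 = 6.838e+08, i.e. 88.35 dB SPL.
So the shot-blast cabinet must be reduced from 98 to 88.35 dB SPL: IL = 9.65 dB.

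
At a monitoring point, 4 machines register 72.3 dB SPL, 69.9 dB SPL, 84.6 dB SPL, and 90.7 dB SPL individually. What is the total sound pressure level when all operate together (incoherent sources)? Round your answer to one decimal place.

91.7 dB SPL

For uncorrelated sources the intensities add, so convert each level to linear form, sum, and take 10·log₁₀ of the total.
Σ 10^(L/10) = 10^(72.3/10) + 10^(69.9/10) + 10^(84.6/10) + 10^(90.7/10) = 1.490e+09.
L_total = 10·log₁₀(1.490e+09) = 91.73 dB SPL.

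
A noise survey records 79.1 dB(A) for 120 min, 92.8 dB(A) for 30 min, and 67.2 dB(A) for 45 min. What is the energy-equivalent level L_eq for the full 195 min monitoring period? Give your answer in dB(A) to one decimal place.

Weight each interval's intensity by its duration and average over T = 195 min:
Σ tᵢ·10^(Lᵢ/10) = 120·10^(79.1/10) + 30·10^(92.8/10) + 45·10^(67.2/10) = 6.715e+10.
L_eq = 10·log₁₀(6.715e+10/195) = 85.37 dB(A).

85.4 dB(A)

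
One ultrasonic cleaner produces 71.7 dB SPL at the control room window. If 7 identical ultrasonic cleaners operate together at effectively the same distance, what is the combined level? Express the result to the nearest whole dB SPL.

80 dB SPL

N identical incoherent sources raise the level by 10·log₁₀ N.
L_total = 71.7 + 10·log₁₀(7) = 71.7 + 8.451 = 80.15 dB SPL.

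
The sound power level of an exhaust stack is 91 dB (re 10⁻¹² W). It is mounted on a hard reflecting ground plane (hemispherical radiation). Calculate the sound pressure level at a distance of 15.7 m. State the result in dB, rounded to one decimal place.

Free-field hemispherical radiation: L_p = L_w − 10·log₁₀(2π·r²), r = 15.7 m.
2π·r² = 1549 m², 10·log₁₀ of that is 31.900 dB.
L_p = 91 − 31.900 = 59.10 dB.

59.1 dB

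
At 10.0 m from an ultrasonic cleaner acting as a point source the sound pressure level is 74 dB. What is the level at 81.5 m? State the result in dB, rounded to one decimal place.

55.8 dB

Spherical spreading from a point source gives a 20·log₁₀(r₂/r₁) drop.
L₂ = 74 − 20·log₁₀(81.5/10.0) = 74 − 18.223 = 55.78 dB.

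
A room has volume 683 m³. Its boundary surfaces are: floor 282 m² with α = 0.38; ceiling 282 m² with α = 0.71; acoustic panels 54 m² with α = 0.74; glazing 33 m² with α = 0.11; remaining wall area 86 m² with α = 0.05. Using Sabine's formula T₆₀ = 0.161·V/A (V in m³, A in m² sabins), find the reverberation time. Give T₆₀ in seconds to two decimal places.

0.31 s

A = Σ Sᵢαᵢ = 282·0.38 + 282·0.71 + 54·0.74 + 33·0.11 + 86·0.05 = 355.27 m².
T₆₀ = 0.161 × 683 / 355.27 = 0.310 s.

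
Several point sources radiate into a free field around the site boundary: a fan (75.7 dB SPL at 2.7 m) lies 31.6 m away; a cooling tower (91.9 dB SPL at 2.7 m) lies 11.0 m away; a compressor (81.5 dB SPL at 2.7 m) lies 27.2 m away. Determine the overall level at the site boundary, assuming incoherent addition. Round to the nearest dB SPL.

Apply inverse-square spreading to bring every level to the receiver, then sum 10^(L/10).
fan: 75.7 − 20·log₁₀(31.6/2.7) = 75.7 − 21.37 = 54.33 dB SPL.
cooling tower: 91.9 − 20·log₁₀(11.0/2.7) = 91.9 − 12.20 = 79.70 dB SPL.
compressor: 81.5 − 20·log₁₀(27.2/2.7) = 81.5 − 20.06 = 61.44 dB SPL.
Σ 10^(L/10) = 9.498e+07 → L_total = 10·log₁₀(9.498e+07) = 79.78 dB SPL.

80 dB SPL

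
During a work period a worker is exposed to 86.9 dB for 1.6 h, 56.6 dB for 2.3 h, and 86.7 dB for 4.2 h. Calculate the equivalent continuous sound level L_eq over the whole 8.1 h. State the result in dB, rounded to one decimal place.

85.3 dB

The energy average is taken in the linear domain: L_eq = 10·log₁₀[(Σ tᵢ·10^(Lᵢ/10))/T], T = 8.1 h.
Σ tᵢ·10^(Lᵢ/10) = 1.6·10^(86.9/10) + 2.3·10^(56.6/10) + 4.2·10^(86.7/10) = 2.749e+09.
L_eq = 10·log₁₀(2.749e+09/8.1) = 85.31 dB.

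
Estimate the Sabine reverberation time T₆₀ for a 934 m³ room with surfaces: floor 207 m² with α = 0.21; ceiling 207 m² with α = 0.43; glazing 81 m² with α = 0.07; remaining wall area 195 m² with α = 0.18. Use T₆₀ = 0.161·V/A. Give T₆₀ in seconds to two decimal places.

A = Σ Sᵢαᵢ = 207·0.21 + 207·0.43 + 81·0.07 + 195·0.18 = 173.25 m².
T₆₀ = 0.161·V/A = 0.161·934/173.25 = 0.868 s.

0.87 s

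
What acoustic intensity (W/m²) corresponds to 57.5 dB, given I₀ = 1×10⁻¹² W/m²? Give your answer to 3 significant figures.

5.62e-07 W/m²

I = I₀·10^(L/10) = 10⁻¹² × 10^(57.5/10) = 10^(-6.250).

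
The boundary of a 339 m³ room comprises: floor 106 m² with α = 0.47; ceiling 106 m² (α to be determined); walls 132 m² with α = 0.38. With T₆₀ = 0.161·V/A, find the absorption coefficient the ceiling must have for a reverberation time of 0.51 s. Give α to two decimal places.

0.07

Required total absorption A = 0.161·339/0.51 = 107.02 m².
Absorption from the other surfaces = 106·0.47 + 132·0.38 = 99.98 m², so the ceiling must supply 7.04 m² over 106 m².
α = 7.04/106 = 0.066.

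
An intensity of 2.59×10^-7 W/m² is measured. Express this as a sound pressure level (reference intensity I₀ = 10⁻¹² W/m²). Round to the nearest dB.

Dividing by I₀ shifts the exponent by 12: I/I₀ = 2.59×10^5.
L = 10·(0.4133 + 5) = 54.13 dB.

54 dB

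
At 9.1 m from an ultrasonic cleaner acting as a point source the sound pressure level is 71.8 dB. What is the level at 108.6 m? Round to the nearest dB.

50 dB

Spherical spreading from a point source gives a 20·log₁₀(r₂/r₁) drop.
L₂ = 71.8 − 20·log₁₀(108.6/9.1) = 71.8 − 21.536 = 50.26 dB.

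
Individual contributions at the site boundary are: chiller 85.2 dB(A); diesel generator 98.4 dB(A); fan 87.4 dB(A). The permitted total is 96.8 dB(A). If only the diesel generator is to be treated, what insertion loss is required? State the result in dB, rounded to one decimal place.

Fixed contribution from the other sources: Σ 10^(L/10) = 10^(85.2/10) + 10^(87.4/10) = 8.807e+08 (89.45 dB(A)).
The limit corresponds to 10^(96.8/10) = 4.786e+09; subtracting the fixed part leaves 3.906e+09 for the diesel generator, i.e. 95.92 dB(A).
Required insertion loss = 98.4 − 95.92 = 2.48 dB.

2.5 dB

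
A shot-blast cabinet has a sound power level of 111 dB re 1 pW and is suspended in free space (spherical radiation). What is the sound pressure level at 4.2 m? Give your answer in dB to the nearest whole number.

Free-field spherical radiation: L_p = L_w − 10·log₁₀(4π·r²), r = 4.2 m.
4π·r² = 221.7 m², 10·log₁₀ of that is 23.457 dB.
L_p = 111 − 23.457 = 87.54 dB.

88 dB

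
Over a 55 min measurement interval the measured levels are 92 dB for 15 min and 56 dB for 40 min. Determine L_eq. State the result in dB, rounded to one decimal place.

Weight each interval's intensity by its duration and average over T = 55 min:
Σ tᵢ·10^(Lᵢ/10) = 15·10^(92/10) + 40·10^(56/10) = 2.379e+10.
L_eq = 10·log₁₀(2.379e+10/55) = 86.36 dB.

86.4 dB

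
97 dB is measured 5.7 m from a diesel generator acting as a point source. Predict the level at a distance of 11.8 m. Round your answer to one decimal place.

90.7 dB

Point-source attenuation: ΔL = 20·log₁₀(r₂/r₁) = 20·log₁₀(11.8/5.7) = 6.320 dB.
L₂ = 97 − 20·log₁₀(11.8/5.7) = 97 − 6.320 = 90.68 dB.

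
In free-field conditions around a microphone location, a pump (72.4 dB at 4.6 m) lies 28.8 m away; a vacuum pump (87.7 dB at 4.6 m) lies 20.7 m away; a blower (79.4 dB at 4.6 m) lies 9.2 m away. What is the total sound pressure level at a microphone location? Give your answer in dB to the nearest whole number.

Apply inverse-square spreading to bring every level to the receiver, then sum 10^(L/10).
pump: 72.4 − 20·log₁₀(28.8/4.6) = 72.4 − 15.93 = 56.47 dB.
vacuum pump: 87.7 − 20·log₁₀(20.7/4.6) = 87.7 − 13.06 = 74.64 dB.
blower: 79.4 − 20·log₁₀(9.2/4.6) = 79.4 − 6.02 = 73.38 dB.
Σ 10^(L/10) = 5.130e+07 → L_total = 10·log₁₀(5.130e+07) = 77.10 dB.

77 dB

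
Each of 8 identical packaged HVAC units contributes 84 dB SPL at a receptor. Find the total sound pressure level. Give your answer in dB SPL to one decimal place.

L_total = L₁ + 10·log₁₀ N for N identical incoherent sources.
L_total = 84 + 10·log₁₀(8) = 84 + 9.031 = 93.03 dB SPL.

93.0 dB SPL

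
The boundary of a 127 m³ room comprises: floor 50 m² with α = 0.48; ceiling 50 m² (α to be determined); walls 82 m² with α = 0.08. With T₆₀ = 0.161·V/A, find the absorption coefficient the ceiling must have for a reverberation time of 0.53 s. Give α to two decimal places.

0.16

A = 0.161·V/T₆₀ = 0.161·127/0.53 = 38.58 m² sabins.
Absorption from the other surfaces = 50·0.48 + 82·0.08 = 30.56 m², so the ceiling must supply 8.02 m² over 50 m².
α = 8.02/50 = 0.160.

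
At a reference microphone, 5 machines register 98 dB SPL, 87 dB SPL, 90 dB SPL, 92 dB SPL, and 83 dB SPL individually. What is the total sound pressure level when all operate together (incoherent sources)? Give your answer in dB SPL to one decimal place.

99.8 dB SPL

Incoherent sources combine by intensity addition: L_total = 10·log₁₀(Σ 10^(L_i/10)).
Σ 10^(L/10) = 10^(98/10) + 10^(87/10) + 10^(90/10) + 10^(92/10) + 10^(83/10) = 9.595e+09.
L_total = 10·log₁₀(9.595e+09) = 99.82 dB SPL.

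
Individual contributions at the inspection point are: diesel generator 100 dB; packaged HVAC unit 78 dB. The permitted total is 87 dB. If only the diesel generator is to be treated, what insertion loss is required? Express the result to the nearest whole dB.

14 dB

Fixed contribution from the other source: Σ 10^(L/10) = 10^(78/10) = 6.310e+07 (78.00 dB).
The limit corresponds to 10^(87/10) = 5.012e+08; subtracting the fixed part leaves 4.381e+08 for the diesel generator, i.e. 86.42 dB.
Required insertion loss = 100 − 86.42 = 13.58 dB.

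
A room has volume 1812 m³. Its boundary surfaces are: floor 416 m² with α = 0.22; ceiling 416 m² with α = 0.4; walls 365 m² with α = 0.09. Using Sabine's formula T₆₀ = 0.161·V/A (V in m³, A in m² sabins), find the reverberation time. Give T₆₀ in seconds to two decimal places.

Summing Sᵢαᵢ: 416·0.22 + 416·0.4 + 365·0.09 = 290.77 m².
T₆₀ = 0.161·V/A = 0.161·1812/290.77 = 1.003 s.

1.00 s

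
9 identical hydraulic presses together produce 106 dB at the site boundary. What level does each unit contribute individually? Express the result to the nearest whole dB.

9 equal contributions raise the level by 10·log₁₀ 9 = 9.542 dB, so each unit alone gives 106 − 9.542.

96 dB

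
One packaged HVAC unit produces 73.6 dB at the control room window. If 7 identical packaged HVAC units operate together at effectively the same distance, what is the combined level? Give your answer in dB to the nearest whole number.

N identical incoherent sources raise the level by 10·log₁₀ N.
L_total = 73.6 + 10·log₁₀(7) = 73.6 + 8.451 = 82.05 dB.

82 dB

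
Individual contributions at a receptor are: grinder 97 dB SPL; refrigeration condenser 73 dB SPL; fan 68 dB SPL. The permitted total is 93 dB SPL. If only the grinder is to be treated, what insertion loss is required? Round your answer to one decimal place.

4.1 dB

The untreated sources together contribute 10^(73/10) + 10^(68/10) = 2.626e+07, i.e. 74.19 dB SPL.
To meet 93 dB SPL overall, the treated grinder may contribute at most 10^(93/10) − 2.626e+07 = 1.969e+09, i.e. 92.94 dB SPL.
Required insertion loss = 97 − 92.94 = 4.06 dB.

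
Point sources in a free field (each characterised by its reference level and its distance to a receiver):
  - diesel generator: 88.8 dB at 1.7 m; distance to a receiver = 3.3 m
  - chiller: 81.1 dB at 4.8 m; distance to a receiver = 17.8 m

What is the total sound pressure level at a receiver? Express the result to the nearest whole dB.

First find each source's level at the receiver (point-source: −20·log₁₀(r/r_ref)), then combine on an intensity basis.
diesel generator: 88.8 − 20·log₁₀(3.3/1.7) = 88.8 − 5.76 = 83.04 dB.
chiller: 81.1 − 20·log₁₀(17.8/4.8) = 81.1 − 11.38 = 69.72 dB.
Σ 10^(L/10) = 2.107e+08 → L_total = 10·log₁₀(2.107e+08) = 83.24 dB.

83 dB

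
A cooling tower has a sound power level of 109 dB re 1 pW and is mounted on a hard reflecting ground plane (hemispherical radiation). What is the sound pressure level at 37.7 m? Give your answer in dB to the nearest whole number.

The power spreads over a hemisphere of area 2π·r², so L_p = L_w − 10·log₁₀(2π·r²).
2π·r² = 8930 m², 10·log₁₀ of that is 39.509 dB.
L_p = 109 − 39.509 = 69.49 dB.

69 dB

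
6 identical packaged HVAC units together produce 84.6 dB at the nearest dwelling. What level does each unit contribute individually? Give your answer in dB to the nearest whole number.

6 equal contributions raise the level by 10·log₁₀ 6 = 7.782 dB, so each unit alone gives 84.6 − 7.782.

77 dB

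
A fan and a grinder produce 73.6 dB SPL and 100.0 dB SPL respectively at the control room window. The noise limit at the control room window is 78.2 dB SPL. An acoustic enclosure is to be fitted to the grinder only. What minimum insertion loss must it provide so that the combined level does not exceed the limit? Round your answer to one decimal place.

23.6 dB

The untreated sources together contribute 10^(73.6/10) = 2.291e+07, i.e. 73.60 dB SPL.
The limit corresponds to 10^(78.2/10) = 6.607e+07; subtracting the fixed part leaves 4.316e+07 for the grinder, i.e. 76.35 dB SPL.
So the grinder must be reduced from 100.0 to 76.35 dB SPL: IL = 23.65 dB.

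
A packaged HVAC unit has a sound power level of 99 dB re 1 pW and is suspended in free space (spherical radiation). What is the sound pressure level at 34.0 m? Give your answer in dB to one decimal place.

57.4 dB

Free-field spherical radiation: L_p = L_w − 10·log₁₀(4π·r²), r = 34.0 m.
4π·r² = 1.453e+04 m², 10·log₁₀ of that is 41.622 dB.
L_p = 99 − 41.622 = 57.38 dB.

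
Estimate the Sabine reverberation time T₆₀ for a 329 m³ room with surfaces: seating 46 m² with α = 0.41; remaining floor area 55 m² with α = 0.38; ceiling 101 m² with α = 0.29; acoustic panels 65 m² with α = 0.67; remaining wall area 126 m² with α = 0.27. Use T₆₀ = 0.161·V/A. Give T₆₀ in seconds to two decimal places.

A = Σ Sᵢαᵢ = 46·0.41 + 55·0.38 + 101·0.29 + 65·0.67 + 126·0.27 = 146.62 m².
T₆₀ = 0.161 × 329 / 146.62 = 0.361 s.

0.36 s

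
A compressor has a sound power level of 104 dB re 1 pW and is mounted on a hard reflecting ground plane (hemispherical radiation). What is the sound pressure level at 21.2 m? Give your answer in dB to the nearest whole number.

69 dB

The power spreads over a hemisphere of area 2π·r², so L_p = L_w − 10·log₁₀(2π·r²).
2π·r² = 2824 m², 10·log₁₀ of that is 34.509 dB.
L_p = 104 − 34.509 = 69.49 dB.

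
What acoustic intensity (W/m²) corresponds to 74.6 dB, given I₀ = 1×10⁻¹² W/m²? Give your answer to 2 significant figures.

2.9e-05 W/m²

I/I₀ = 10^(74.6/10) = 2.884e+07, so I = 2.884e+07 × 10⁻¹² W/m².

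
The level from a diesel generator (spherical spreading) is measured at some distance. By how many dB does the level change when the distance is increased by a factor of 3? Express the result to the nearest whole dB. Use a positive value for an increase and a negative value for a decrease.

-10 dB

With spherical spreading the level changes by −20·log₁₀(r₂/r₁).
ΔL = −20·log₁₀(3) = -9.54 dB.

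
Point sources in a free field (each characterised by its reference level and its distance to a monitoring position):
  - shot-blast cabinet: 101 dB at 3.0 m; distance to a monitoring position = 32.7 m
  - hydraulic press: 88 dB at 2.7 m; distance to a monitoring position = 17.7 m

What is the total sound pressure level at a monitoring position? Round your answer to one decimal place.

Propagate each source to the receiver with L = L_ref − 20·log₁₀(r/r_ref), then add intensities.
shot-blast cabinet: 101 − 20·log₁₀(32.7/3.0) = 101 − 20.75 = 80.25 dB.
hydraulic press: 88 − 20·log₁₀(17.7/2.7) = 88 − 16.33 = 71.67 dB.
Σ 10^(L/10) = 1.206e+08 → L_total = 10·log₁₀(1.206e+08) = 80.82 dB.

80.8 dB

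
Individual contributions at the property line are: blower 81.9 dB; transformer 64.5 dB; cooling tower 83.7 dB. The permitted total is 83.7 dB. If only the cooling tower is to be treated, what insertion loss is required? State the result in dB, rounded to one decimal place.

Everything except the cooling tower sums to 10^(81.9/10) + 10^(64.5/10) = 1.577e+08 in linear terms, 81.98 dB.
The limit corresponds to 10^(83.7/10) = 2.344e+08; subtracting the fixed part leaves 7.672e+07 for the cooling tower, i.e. 78.85 dB.
So the cooling tower must be reduced from 83.7 to 78.85 dB: IL = 4.85 dB.

4.9 dB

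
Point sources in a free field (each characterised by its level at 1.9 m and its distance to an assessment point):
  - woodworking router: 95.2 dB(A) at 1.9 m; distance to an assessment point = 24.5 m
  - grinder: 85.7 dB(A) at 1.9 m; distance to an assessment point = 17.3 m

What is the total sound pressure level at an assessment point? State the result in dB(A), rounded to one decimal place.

73.9 dB(A)

First find each source's level at the receiver (point-source: −20·log₁₀(r/r_ref)), then combine on an intensity basis.
woodworking router: 95.2 − 20·log₁₀(24.5/1.9) = 95.2 − 22.21 = 72.99 dB(A).
grinder: 85.7 − 20·log₁₀(17.3/1.9) = 85.7 − 19.19 = 66.51 dB(A).
Σ 10^(L/10) = 2.440e+07 → L_total = 10·log₁₀(2.440e+07) = 73.87 dB(A).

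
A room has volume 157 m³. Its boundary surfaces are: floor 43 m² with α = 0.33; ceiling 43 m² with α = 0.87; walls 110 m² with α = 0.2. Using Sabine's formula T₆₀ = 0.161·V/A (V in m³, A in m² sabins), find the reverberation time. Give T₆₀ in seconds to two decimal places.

0.34 s

Summing Sᵢαᵢ: 43·0.33 + 43·0.87 + 110·0.2 = 73.60 m².
T₆₀ = 0.161·V/A = 0.161·157/73.60 = 0.343 s.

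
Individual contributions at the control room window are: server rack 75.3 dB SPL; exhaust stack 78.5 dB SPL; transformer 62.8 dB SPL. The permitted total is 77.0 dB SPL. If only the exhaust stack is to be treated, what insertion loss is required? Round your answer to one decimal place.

6.9 dB

Fixed contribution from the other sources: Σ 10^(L/10) = 10^(75.3/10) + 10^(62.8/10) = 3.579e+07 (75.54 dB SPL).
The limit corresponds to 10^(77.0/10) = 5.012e+07; subtracting the fixed part leaves 1.433e+07 for the exhaust stack, i.e. 71.56 dB SPL.
So the exhaust stack must be reduced from 78.5 to 71.56 dB SPL: IL = 6.94 dB.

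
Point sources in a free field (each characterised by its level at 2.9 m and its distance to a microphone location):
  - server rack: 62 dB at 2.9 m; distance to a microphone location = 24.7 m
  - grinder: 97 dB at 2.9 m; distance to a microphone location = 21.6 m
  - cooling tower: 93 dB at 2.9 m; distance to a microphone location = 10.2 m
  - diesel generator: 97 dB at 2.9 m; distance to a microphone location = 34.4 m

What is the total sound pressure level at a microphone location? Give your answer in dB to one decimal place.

Propagate each source to the receiver with L = L_ref − 20·log₁₀(r/r_ref), then add intensities.
server rack: 62 − 20·log₁₀(24.7/2.9) = 62 − 18.61 = 43.39 dB.
grinder: 97 − 20·log₁₀(21.6/2.9) = 97 − 17.44 = 79.56 dB.
cooling tower: 93 − 20·log₁₀(10.2/2.9) = 93 − 10.92 = 82.08 dB.
diesel generator: 97 − 20·log₁₀(34.4/2.9) = 97 − 21.48 = 75.52 dB.
Σ 10^(L/10) = 2.873e+08 → L_total = 10·log₁₀(2.873e+08) = 84.58 dB.

84.6 dB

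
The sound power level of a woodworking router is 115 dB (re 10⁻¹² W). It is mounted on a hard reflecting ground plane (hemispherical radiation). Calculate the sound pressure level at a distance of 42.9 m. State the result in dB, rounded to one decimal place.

74.4 dB

Free-field hemispherical radiation: L_p = L_w − 10·log₁₀(2π·r²), r = 42.9 m.
2π·r² = 1.156e+04 m², 10·log₁₀ of that is 40.631 dB.
L_p = 115 − 40.631 = 74.37 dB.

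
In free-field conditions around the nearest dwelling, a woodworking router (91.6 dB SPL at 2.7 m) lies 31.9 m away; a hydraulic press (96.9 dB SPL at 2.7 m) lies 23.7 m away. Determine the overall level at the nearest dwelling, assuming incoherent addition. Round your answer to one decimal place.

Propagate each source to the receiver with L = L_ref − 20·log₁₀(r/r_ref), then add intensities.
woodworking router: 91.6 − 20·log₁₀(31.9/2.7) = 91.6 − 21.45 = 70.15 dB SPL.
hydraulic press: 96.9 − 20·log₁₀(23.7/2.7) = 96.9 − 18.87 = 78.03 dB SPL.
Σ 10^(L/10) = 7.392e+07 → L_total = 10·log₁₀(7.392e+07) = 78.69 dB SPL.

78.7 dB SPL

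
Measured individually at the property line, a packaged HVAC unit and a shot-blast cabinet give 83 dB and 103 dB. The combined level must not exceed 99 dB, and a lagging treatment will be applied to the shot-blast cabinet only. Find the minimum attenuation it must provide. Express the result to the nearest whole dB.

4 dB

The untreated sources together contribute 10^(83/10) = 1.995e+08, i.e. 83.00 dB.
The limit corresponds to 10^(99/10) = 7.943e+09; subtracting the fixed part leaves 7.744e+09 for the shot-blast cabinet, i.e. 98.89 dB.
Required insertion loss = 103 − 98.89 = 4.11 dB.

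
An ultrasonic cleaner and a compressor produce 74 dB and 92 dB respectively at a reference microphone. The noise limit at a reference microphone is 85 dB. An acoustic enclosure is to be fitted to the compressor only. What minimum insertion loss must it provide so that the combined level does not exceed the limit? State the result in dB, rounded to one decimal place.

7.4 dB

Fixed contribution from the other source: Σ 10^(L/10) = 10^(74/10) = 2.512e+07 (74.00 dB).
The limit corresponds to 10^(85/10) = 3.162e+08; subtracting the fixed part leaves 2.911e+08 for the compressor, i.e. 84.64 dB.
So the compressor must be reduced from 92 to 84.64 dB: IL = 7.36 dB.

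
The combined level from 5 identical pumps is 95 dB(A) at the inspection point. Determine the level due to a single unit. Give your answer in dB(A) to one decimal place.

88.0 dB(A)

For N identical incoherent sources L_total = L₁ + 10·log₁₀ N, so L₁ = 95 − 10·log₁₀(5) = 95 − 6.990.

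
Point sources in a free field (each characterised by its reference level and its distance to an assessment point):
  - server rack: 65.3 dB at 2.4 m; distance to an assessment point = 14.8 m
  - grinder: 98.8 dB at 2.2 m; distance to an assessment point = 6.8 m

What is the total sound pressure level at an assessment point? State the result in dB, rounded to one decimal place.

89.0 dB

Apply inverse-square spreading to bring every level to the receiver, then sum 10^(L/10).
server rack: 65.3 − 20·log₁₀(14.8/2.4) = 65.3 − 15.80 = 49.50 dB.
grinder: 98.8 − 20·log₁₀(6.8/2.2) = 98.8 − 9.80 = 89.00 dB.
Σ 10^(L/10) = 7.941e+08 → L_total = 10·log₁₀(7.941e+08) = 89.00 dB.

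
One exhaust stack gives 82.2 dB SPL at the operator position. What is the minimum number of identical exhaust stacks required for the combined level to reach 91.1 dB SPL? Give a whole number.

N identical sources give L₁ + 10·log₁₀ N, so require 10·log₁₀ N ≥ 91.1 − 82.2 = 8.9 dB.
N ≥ 10^(8.9/10) = 7.762, so N = 8.

8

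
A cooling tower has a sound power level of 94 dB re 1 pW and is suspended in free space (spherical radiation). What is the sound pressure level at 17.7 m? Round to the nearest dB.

58 dB

L_p = L_w − 10·log₁₀(4π·r²) with r = 17.7 m.
4π·r² = 3937 m², 10·log₁₀ of that is 35.952 dB.
L_p = 94 − 35.952 = 58.05 dB.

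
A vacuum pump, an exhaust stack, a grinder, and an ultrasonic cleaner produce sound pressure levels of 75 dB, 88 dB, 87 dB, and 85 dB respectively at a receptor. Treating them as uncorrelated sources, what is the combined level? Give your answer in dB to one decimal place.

91.7 dB

Incoherent sources combine by intensity addition: L_total = 10·log₁₀(Σ 10^(L_i/10)).
Σ 10^(L/10) = 10^(75/10) + 10^(88/10) + 10^(87/10) + 10^(85/10) = 1.480e+09.
L_total = 10·log₁₀(1.480e+09) = 91.70 dB.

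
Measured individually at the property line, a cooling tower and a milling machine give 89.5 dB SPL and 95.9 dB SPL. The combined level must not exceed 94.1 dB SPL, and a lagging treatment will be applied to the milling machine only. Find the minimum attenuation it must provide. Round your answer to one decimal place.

Fixed contribution from the other source: Σ 10^(L/10) = 10^(89.5/10) = 8.913e+08 (89.50 dB SPL).
The limit corresponds to 10^(94.1/10) = 2.570e+09; subtracting the fixed part leaves 1.679e+09 for the milling machine, i.e. 92.25 dB SPL.
So the milling machine must be reduced from 95.9 to 92.25 dB SPL: IL = 3.65 dB.

3.6 dB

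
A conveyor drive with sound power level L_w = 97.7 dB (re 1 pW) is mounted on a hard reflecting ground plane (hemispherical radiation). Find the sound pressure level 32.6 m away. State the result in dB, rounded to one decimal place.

Free-field hemispherical radiation: L_p = L_w − 10·log₁₀(2π·r²), r = 32.6 m.
2π·r² = 6678 m², 10·log₁₀ of that is 38.246 dB.
L_p = 97.7 − 38.246 = 59.45 dB.

59.5 dB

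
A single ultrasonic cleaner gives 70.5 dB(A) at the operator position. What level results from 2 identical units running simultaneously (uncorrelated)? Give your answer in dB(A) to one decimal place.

73.5 dB(A)

With 2 equal, uncorrelated contributions the intensity is 2× that of one unit, giving a rise of 10·log₁₀ 2.
L_total = 70.5 + 10·log₁₀(2) = 70.5 + 3.010 = 73.51 dB(A).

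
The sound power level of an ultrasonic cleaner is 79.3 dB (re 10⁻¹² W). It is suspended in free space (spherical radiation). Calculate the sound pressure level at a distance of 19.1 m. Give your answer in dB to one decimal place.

L_p = L_w − 10·log₁₀(4π·r²) with r = 19.1 m.
4π·r² = 4584 m², 10·log₁₀ of that is 36.613 dB.
L_p = 79.3 − 36.613 = 42.69 dB.

42.7 dB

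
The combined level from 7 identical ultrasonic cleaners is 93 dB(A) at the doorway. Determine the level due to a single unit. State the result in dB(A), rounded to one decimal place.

7 equal contributions raise the level by 10·log₁₀ 7 = 8.451 dB, so each unit alone gives 93 − 8.451.

84.5 dB(A)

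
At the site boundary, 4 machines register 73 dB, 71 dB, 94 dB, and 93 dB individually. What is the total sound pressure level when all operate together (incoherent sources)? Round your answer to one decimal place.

Incoherent sources combine by intensity addition: L_total = 10·log₁₀(Σ 10^(L_i/10)).
Σ 10^(L/10) = 10^(73/10) + 10^(71/10) + 10^(94/10) + 10^(93/10) = 4.540e+09.
L_total = 10·log₁₀(4.540e+09) = 96.57 dB.

96.6 dB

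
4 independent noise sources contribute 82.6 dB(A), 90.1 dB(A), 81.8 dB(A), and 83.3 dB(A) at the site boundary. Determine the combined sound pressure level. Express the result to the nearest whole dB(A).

Incoherent sources combine by intensity addition: L_total = 10·log₁₀(Σ 10^(L_i/10)).
Σ 10^(L/10) = 10^(82.6/10) + 10^(90.1/10) + 10^(81.8/10) + 10^(83.3/10) = 1.570e+09.
L_total = 10·log₁₀(1.570e+09) = 91.96 dB(A).

92 dB(A)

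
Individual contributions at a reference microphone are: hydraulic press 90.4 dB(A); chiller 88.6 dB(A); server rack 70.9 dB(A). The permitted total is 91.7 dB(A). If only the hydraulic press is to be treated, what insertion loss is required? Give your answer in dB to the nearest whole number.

Fixed contribution from the other sources: Σ 10^(L/10) = 10^(88.6/10) + 10^(70.9/10) = 7.367e+08 (88.67 dB(A)).
To meet 91.7 dB(A) overall, the treated hydraulic press may contribute at most 10^(91.7/10) − 7.367e+08 = 7.424e+08, i.e. 88.71 dB(A).
Required insertion loss = 90.4 − 88.71 = 1.69 dB.

2 dB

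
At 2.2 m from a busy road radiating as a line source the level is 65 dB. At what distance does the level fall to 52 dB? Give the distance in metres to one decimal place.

43.9 m

Line-source spreading drops the level by 10·log₁₀(r₂/r₁); inverting, r₂/r₁ = 10^(ΔL/10).
r₂ = 2.2·10^((65−52)/10) = 2.2·10^(13.0/10) = 43.90 m.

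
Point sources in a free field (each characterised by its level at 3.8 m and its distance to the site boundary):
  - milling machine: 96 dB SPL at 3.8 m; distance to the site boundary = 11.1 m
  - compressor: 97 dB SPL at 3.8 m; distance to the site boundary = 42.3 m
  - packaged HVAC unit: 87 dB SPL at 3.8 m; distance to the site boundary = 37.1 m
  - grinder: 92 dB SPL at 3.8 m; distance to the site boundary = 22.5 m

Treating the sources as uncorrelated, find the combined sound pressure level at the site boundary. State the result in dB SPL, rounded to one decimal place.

First find each source's level at the receiver (point-source: −20·log₁₀(r/r_ref)), then combine on an intensity basis.
milling machine: 96 − 20·log₁₀(11.1/3.8) = 96 − 9.31 = 86.69 dB SPL.
compressor: 97 − 20·log₁₀(42.3/3.8) = 97 − 20.93 = 76.07 dB SPL.
packaged HVAC unit: 87 − 20·log₁₀(37.1/3.8) = 87 − 19.79 = 67.21 dB SPL.
grinder: 92 − 20·log₁₀(22.5/3.8) = 92 − 15.45 = 76.55 dB SPL.
Σ 10^(L/10) = 5.575e+08 → L_total = 10·log₁₀(5.575e+08) = 87.46 dB SPL.

87.5 dB SPL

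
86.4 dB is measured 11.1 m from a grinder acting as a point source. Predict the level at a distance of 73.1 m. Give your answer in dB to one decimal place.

70.0 dB

Point-source attenuation: ΔL = 20·log₁₀(r₂/r₁) = 20·log₁₀(73.1/11.1) = 16.372 dB.
L₂ = 86.4 − 20·log₁₀(73.1/11.1) = 86.4 − 16.372 = 70.03 dB.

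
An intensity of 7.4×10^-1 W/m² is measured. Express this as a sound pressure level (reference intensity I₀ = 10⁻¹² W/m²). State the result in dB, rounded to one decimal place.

118.7 dB

I/I₀ = 7.4×10^-1/10⁻¹² = 7.4×10^11, and L = 10·log₁₀(I/I₀).
L = 10·(0.8692 + 11) = 118.69 dB.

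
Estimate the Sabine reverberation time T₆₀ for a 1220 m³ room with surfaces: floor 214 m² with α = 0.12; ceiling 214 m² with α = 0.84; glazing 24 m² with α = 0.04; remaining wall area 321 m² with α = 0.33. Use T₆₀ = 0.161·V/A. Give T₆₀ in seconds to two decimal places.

0.63 s

A = Σ Sᵢαᵢ = 214·0.12 + 214·0.84 + 24·0.04 + 321·0.33 = 312.33 m².
T₆₀ = 0.161 × 1220 / 312.33 = 0.629 s.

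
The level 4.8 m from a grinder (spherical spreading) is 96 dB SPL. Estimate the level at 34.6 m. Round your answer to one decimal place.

78.8 dB SPL

For a point source, L₂ = L₁ − 20·log₁₀(r₂/r₁).
L₂ = 96 − 20·log₁₀(34.6/4.8) = 96 − 17.157 = 78.84 dB SPL.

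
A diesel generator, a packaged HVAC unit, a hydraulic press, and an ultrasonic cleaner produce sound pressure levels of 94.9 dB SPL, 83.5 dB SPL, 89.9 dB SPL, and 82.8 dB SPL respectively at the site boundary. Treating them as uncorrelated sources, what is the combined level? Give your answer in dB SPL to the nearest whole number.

97 dB SPL

Incoherent sources combine by intensity addition: L_total = 10·log₁₀(Σ 10^(L_i/10)).
Σ 10^(L/10) = 10^(94.9/10) + 10^(83.5/10) + 10^(89.9/10) + 10^(82.8/10) = 4.482e+09.
L_total = 10·log₁₀(4.482e+09) = 96.51 dB SPL.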